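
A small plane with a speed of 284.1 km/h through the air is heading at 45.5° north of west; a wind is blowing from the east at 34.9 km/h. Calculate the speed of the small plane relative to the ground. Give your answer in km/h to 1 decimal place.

309.6 km/h

Taking east as x and north as y: velocity relative to the air = (-199.128, 202.634) km/h; the air relative to ground = (-34.900, 0.000) km/h.
Velocity relative to ground = (-199.128, 202.634) + (-34.900, 0.000) = (-234.028, 202.634) km/h.
Speed = |(-234.028, 202.634)| = 309.564 km/h.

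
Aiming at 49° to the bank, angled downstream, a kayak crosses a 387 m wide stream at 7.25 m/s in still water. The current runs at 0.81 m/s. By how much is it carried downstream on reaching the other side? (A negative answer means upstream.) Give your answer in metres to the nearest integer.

394 m

Perpendicular speed = 5.472 m/s; crossing time = 387 / 5.472 = 70.728 s.
Net downstream speed = 5.566 m/s.
Drift = 5.566 × 70.728 = 393.704 m (downstream).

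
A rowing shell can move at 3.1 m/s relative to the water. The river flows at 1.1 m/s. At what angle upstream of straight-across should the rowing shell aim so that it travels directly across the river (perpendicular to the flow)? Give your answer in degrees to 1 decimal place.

20.8°

To cancel the current, the upstream component of the rowing shell's velocity must equal the flow: 3.1 sin θ = 1.1.
sin θ = 1.1 / 3.1 = 0.3548.
θ = arcsin(0.3548) = 20.784°.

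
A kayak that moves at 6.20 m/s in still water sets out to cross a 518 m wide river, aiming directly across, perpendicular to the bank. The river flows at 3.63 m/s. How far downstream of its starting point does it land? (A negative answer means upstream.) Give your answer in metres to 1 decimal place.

Perpendicular speed = 6.200 m/s; crossing time = 518 / 6.200 = 83.548 s.
Net downstream speed = 3.630 m/s.
Drift = 3.630 × 83.548 = 303.281 m (downstream).

303.3 m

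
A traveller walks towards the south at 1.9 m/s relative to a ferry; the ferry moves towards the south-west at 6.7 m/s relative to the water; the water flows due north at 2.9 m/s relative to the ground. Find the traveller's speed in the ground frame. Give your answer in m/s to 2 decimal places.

6.03 m/s

In east/north components (m/s): traveller relative to ferry = (0.000, -1.900); ferry relative to water = (-4.738, -4.738); water relative to ground = (0.000, 2.900).
Sum = (-4.738, -3.738) m/s.
Speed = |(-4.738, -3.738)| = 6.034 m/s.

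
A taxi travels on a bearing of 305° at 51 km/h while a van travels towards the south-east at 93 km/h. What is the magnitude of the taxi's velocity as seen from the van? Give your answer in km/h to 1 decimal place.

143.5 km/h

Taking east as x and north as y: taxi velocity = (-41.777, 29.252) km/h; van velocity = (65.761, -65.761) km/h.
Velocity of taxi relative to van = (-41.777, 29.252) − (65.761, -65.761) = (-107.538, 95.013) km/h.
Magnitude = |(-107.538, 95.013)| = 143.499 km/h.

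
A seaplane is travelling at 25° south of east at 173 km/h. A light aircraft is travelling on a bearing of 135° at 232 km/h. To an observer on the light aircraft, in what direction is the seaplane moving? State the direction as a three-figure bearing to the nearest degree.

355°

Taking east as x and north as y: seaplane velocity = (156.791, -73.113) km/h; light aircraft velocity = (164.049, -164.049) km/h.
Velocity of seaplane relative to light aircraft = (156.791, -73.113) − (164.049, -164.049) = (-7.258, 90.936) km/h.
Bearing = atan2(-7.26, 90.94) = 355.44° clockwise from north.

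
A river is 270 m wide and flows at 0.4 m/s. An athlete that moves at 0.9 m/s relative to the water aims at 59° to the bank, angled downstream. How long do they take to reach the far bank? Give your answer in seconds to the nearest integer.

350 s

The component of the athlete's velocity perpendicular to the bank is 0.9 × sin 59° = 0.771 m/s.
The flow acts along the bank and has no component across it.
Time = 270 / 0.771 = 349.990 s.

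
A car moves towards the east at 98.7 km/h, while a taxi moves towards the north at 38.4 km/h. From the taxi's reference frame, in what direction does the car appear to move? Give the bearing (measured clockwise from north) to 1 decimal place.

Taking east as x and north as y: car velocity = (98.700, 0.000) km/h; taxi velocity = (0.000, 38.400) km/h.
Velocity of car relative to taxi = (98.700, 0.000) − (0.000, 38.400) = (98.700, -38.400) km/h.
Bearing = atan2(98.70, -38.40) = 111.26° clockwise from north.

111.3°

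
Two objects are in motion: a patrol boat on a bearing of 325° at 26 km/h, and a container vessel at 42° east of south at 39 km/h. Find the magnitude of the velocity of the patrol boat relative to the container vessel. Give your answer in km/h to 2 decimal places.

Taking east as x and north as y: patrol boat velocity = (-14.913, 21.298) km/h; container vessel velocity = (26.096, -28.983) km/h.
Velocity of patrol boat relative to container vessel = (-14.913, 21.298) − (26.096, -28.983) = (-41.009, 50.281) km/h.
Magnitude = |(-41.009, 50.281)| = 64.884 km/h.

64.88 km/h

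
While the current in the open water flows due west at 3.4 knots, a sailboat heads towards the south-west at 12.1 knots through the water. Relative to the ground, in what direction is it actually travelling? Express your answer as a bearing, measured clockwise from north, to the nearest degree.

Taking east as x and north as y: velocity relative to the water = (-8.556, -8.556) knots; the water relative to ground = (-3.400, 0.000) knots.
Velocity relative to ground = (-8.556, -8.556) + (-3.400, 0.000) = (-11.956, -8.556) knots.
Bearing = atan2(-11.96, -8.56) = 234.41° clockwise from north.

234°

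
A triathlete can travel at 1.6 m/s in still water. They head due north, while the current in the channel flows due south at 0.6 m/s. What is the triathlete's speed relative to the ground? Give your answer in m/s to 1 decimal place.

1.0 m/s

Taking east as x and north as y: velocity relative to the water = (0.000, 1.600) m/s; the water relative to ground = (0.000, -0.600) m/s.
Velocity relative to ground = (0.000, 1.600) + (0.000, -0.600) = (0.000, 1.000) m/s.
Speed = |(0.000, 1.000)| = 1.000 m/s.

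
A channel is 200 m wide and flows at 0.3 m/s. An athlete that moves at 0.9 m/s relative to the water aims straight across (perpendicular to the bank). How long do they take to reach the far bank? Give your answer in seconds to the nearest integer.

The component of the athlete's velocity perpendicular to the bank is 0.9 m/s.
Only the cross-stream component determines the crossing time; the current contributes nothing perpendicular to the bank.
Time = 200 / 0.900 = 222.222 s.

222 s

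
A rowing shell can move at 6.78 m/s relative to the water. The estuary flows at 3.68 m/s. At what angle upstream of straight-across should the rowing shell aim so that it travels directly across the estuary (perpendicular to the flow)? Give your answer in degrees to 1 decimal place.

32.9°

To cancel the current, the upstream component of the rowing shell's velocity must equal the flow: 6.78 sin θ = 3.68.
sin θ = 3.68 / 6.78 = 0.5428.
θ = arcsin(0.5428) = 32.873°.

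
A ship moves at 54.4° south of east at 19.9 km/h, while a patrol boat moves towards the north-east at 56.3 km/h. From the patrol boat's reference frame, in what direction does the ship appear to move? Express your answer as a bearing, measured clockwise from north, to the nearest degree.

Taking east as x and north as y: ship velocity = (11.584, -16.181) km/h; patrol boat velocity = (39.810, 39.810) km/h.
Velocity of ship relative to patrol boat = (11.584, -16.181) − (39.810, 39.810) = (-28.226, -55.991) km/h.
Bearing = atan2(-28.23, -55.99) = 206.75° clockwise from north.

207°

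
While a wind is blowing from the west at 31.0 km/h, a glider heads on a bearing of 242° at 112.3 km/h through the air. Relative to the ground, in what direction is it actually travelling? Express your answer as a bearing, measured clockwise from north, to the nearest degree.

Taking east as x and north as y: velocity relative to the air = (-99.155, -52.722) km/h; the air relative to ground = (31.000, 0.000) km/h.
Velocity relative to ground = (-99.155, -52.722) + (31.000, 0.000) = (-68.155, -52.722) km/h.
Bearing = atan2(-68.16, -52.72) = 232.28° clockwise from north.

232°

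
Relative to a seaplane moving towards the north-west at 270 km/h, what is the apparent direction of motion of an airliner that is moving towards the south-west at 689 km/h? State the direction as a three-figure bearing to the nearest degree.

Taking east as x and north as y: airliner velocity = (-487.197, -487.197) km/h; seaplane velocity = (-190.919, 190.919) km/h.
Velocity of airliner relative to seaplane = (-487.197, -487.197) − (-190.919, 190.919) = (-296.278, -678.115) km/h.
Bearing = atan2(-296.28, -678.12) = 203.60° clockwise from north.

204°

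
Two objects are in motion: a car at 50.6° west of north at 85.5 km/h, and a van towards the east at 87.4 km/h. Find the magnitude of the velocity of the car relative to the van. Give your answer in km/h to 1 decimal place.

162.8 km/h

Taking east as x and north as y: car velocity = (-66.069, 54.269) km/h; van velocity = (87.400, 0.000) km/h.
Velocity of car relative to van = (-66.069, 54.269) − (87.400, 0.000) = (-153.469, 54.269) km/h.
Magnitude = |(-153.469, 54.269)| = 162.782 km/h.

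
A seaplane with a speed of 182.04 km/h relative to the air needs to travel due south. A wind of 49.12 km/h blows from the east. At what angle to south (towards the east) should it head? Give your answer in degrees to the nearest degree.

16°

The wind pushes perpendicular to the desired track; the heading must have a component into the wind equal to 49.12 km/h: 182.04 sin θ = 49.12.
sin θ = 0.2698, so θ = 15.654°.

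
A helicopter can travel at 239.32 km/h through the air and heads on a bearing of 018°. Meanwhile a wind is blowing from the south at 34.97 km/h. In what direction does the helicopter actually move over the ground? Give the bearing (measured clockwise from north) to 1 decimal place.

015.7°

Taking east as x and north as y: velocity relative to the air = (73.954, 227.607) km/h; the air relative to ground = (0.000, 34.970) km/h.
Velocity relative to ground = (73.954, 227.607) + (0.000, 34.970) = (73.954, 262.577) km/h.
Bearing = atan2(73.95, 262.58) = 15.73° clockwise from north.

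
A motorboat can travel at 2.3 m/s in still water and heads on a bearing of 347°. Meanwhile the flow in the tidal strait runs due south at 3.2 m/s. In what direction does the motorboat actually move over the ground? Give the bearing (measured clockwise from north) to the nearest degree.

208°

Taking east as x and north as y: velocity relative to the water = (-0.517, 2.241) m/s; the water relative to ground = (0.000, -3.200) m/s.
Velocity relative to ground = (-0.517, 2.241) + (0.000, -3.200) = (-0.517, -0.959) m/s.
Bearing = atan2(-0.52, -0.96) = 208.35° clockwise from north.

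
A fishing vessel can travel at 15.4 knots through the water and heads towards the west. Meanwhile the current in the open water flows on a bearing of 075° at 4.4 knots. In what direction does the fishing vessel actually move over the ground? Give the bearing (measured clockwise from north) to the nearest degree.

Taking east as x and north as y: velocity relative to the water = (-15.400, 0.000) knots; the water relative to ground = (4.250, 1.139) knots.
Velocity relative to ground = (-15.400, 0.000) + (4.250, 1.139) = (-11.150, 1.139) knots.
Bearing = atan2(-11.15, 1.14) = 275.83° clockwise from north.

276°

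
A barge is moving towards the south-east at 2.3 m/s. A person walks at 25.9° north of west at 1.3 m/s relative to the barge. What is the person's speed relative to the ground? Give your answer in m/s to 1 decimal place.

Taking east as x and north as y: barge velocity = (1.626, -1.626) m/s; person velocity relative to barge = (-1.169, 0.568) m/s.
Velocity relative to ground = (1.626, -1.626) + (-1.169, 0.568) = (0.457, -1.059) m/s.
Speed = |(0.457, -1.059)| = 1.153 m/s.

1.2 m/s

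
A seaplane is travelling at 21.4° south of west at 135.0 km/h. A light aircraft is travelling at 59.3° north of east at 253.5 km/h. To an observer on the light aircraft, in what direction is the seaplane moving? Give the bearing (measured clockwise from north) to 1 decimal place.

Taking east as x and north as y: seaplane velocity = (-125.693, -49.258) km/h; light aircraft velocity = (129.423, 217.973) km/h.
Velocity of seaplane relative to light aircraft = (-125.693, -49.258) − (129.423, 217.973) = (-255.115, -267.231) km/h.
Bearing = atan2(-255.12, -267.23) = 223.67° clockwise from north.

223.7°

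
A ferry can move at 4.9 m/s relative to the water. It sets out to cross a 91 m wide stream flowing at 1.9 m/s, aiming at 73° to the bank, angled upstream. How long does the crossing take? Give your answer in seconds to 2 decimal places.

19.42 s

The component of the ferry's velocity perpendicular to the bank is 4.9 × sin 73° = 4.686 m/s.
Only the cross-stream component determines the crossing time; the current contributes nothing perpendicular to the bank.
Time = 91 / 4.686 = 19.420 s.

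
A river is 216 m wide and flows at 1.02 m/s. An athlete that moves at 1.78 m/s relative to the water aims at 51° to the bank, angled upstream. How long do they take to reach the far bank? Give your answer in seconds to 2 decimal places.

The component of the athlete's velocity perpendicular to the bank is 1.78 × sin 51° = 1.383 m/s.
The current is parallel to the bank, so it does not affect the crossing time.
Time = 216 / 1.383 = 156.146 s.

156.15 s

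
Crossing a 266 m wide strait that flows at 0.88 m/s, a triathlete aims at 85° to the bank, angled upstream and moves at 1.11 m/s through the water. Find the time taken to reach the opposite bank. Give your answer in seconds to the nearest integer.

241 s

The component of the triathlete's velocity perpendicular to the bank is 1.11 × sin 85° = 1.106 m/s.
Only the cross-stream component determines the crossing time; the current contributes nothing perpendicular to the bank.
Time = 266 / 1.106 = 240.555 s.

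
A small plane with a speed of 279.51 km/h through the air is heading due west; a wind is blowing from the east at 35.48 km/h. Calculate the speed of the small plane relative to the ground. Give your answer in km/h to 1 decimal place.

315.0 km/h

Taking east as x and north as y: velocity relative to the air = (-279.510, 0.000) km/h; the air relative to ground = (-35.480, 0.000) km/h.
Velocity relative to ground = (-279.510, 0.000) + (-35.480, 0.000) = (-314.990, 0.000) km/h.
Speed = |(-314.990, 0.000)| = 314.990 km/h.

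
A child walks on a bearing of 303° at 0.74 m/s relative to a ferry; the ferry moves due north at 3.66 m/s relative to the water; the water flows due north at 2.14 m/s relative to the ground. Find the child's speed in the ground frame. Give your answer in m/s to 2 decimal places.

6.23 m/s

In east/north components (m/s): child relative to ferry = (-0.621, 0.403); ferry relative to water = (0.000, 3.660); water relative to ground = (0.000, 2.140).
Sum = (-0.621, 6.203) m/s.
Speed = |(-0.621, 6.203)| = 6.234 m/s.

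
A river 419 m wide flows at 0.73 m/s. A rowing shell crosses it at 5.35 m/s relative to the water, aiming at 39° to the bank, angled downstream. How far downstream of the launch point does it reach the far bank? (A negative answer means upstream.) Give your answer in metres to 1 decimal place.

Perpendicular speed = 3.367 m/s; crossing time = 419 / 3.367 = 124.448 s.
Net downstream speed = 4.888 m/s.
Drift = 4.888 × 124.448 = 608.269 m (downstream).

608.3 m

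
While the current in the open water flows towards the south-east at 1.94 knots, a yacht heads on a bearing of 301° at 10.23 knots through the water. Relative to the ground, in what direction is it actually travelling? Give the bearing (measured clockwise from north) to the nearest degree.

298°

Taking east as x and north as y: velocity relative to the water = (-8.769, 5.269) knots; the water relative to ground = (1.372, -1.372) knots.
Velocity relative to ground = (-8.769, 5.269) + (1.372, -1.372) = (-7.397, 3.897) knots.
Bearing = atan2(-7.40, 3.90) = 297.78° clockwise from north.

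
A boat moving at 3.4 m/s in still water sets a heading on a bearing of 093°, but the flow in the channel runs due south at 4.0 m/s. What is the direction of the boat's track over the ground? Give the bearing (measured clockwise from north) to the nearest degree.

Taking east as x and north as y: velocity relative to the water = (3.395, -0.178) m/s; the water relative to ground = (0.000, -4.000) m/s.
Velocity relative to ground = (3.395, -0.178) + (0.000, -4.000) = (3.395, -4.178) m/s.
Bearing = atan2(3.40, -4.18) = 140.90° clockwise from north.

141°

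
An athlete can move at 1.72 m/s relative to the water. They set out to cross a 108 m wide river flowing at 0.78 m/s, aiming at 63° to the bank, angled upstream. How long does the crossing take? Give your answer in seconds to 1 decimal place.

The component of the athlete's velocity perpendicular to the bank is 1.72 × sin 63° = 1.533 m/s.
The flow acts along the bank and has no component across it.
Time = 108 / 1.533 = 70.472 s.

70.5 s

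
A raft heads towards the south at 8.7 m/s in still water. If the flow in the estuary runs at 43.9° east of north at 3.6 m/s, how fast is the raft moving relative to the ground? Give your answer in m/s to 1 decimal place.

6.6 m/s

Taking east as x and north as y: velocity relative to the water = (0.000, -8.700) m/s; the water relative to ground = (2.496, 2.594) m/s.
Velocity relative to ground = (0.000, -8.700) + (2.496, 2.594) = (2.496, -6.106) m/s.
Speed = |(2.496, -6.106)| = 6.597 m/s.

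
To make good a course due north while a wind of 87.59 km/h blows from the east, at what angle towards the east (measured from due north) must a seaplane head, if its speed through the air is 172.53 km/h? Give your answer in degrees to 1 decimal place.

30.5°

The wind pushes perpendicular to the desired track; the heading must have a component into the wind equal to 87.59 km/h: 172.53 sin θ = 87.59.
sin θ = 0.5077, so θ = 30.509°.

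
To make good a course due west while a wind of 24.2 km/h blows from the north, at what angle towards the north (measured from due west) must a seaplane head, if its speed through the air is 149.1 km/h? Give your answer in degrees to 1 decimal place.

The wind pushes perpendicular to the desired track; the heading must have a component into the wind equal to 24.2 km/h: 149.1 sin θ = 24.2.
sin θ = 0.1623, so θ = 9.341°.

9.3°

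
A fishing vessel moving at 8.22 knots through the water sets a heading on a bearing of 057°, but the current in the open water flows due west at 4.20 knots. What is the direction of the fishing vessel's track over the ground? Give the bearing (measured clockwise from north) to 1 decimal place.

Taking east as x and north as y: velocity relative to the water = (6.894, 4.477) knots; the water relative to ground = (-4.200, 0.000) knots.
Velocity relative to ground = (6.894, 4.477) + (-4.200, 0.000) = (2.694, 4.477) knots.
Bearing = atan2(2.69, 4.48) = 31.04° clockwise from north.

031.0°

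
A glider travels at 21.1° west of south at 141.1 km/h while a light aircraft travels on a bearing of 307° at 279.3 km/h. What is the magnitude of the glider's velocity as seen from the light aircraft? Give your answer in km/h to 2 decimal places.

345.70 km/h

Taking east as x and north as y: glider velocity = (-50.796, -131.640) km/h; light aircraft velocity = (-223.059, 168.087) km/h.
Velocity of glider relative to light aircraft = (-50.796, -131.640) − (-223.059, 168.087) = (172.263, -299.727) km/h.
Magnitude = |(172.263, -299.727)| = 345.703 km/h.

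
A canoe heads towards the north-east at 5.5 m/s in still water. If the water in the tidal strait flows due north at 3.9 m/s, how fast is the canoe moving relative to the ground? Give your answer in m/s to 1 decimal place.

8.7 m/s

Taking east as x and north as y: velocity relative to the water = (3.889, 3.889) m/s; the water relative to ground = (0.000, 3.900) m/s.
Velocity relative to ground = (3.889, 3.889) + (0.000, 3.900) = (3.889, 7.789) m/s.
Speed = |(3.889, 7.789)| = 8.706 m/s.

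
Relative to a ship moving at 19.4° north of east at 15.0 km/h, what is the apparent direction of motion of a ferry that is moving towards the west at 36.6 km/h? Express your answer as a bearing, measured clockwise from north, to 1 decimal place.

264.4°

Taking east as x and north as y: ferry velocity = (-36.600, 0.000) km/h; ship velocity = (14.148, 4.982) km/h.
Velocity of ferry relative to ship = (-36.600, 0.000) − (14.148, 4.982) = (-50.748, -4.982) km/h.
Bearing = atan2(-50.75, -4.98) = 264.39° clockwise from north.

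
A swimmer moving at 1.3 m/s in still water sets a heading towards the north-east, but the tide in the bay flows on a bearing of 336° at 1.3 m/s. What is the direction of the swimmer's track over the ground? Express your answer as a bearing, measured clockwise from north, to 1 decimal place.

Taking east as x and north as y: velocity relative to the water = (0.919, 0.919) m/s; the water relative to ground = (-0.529, 1.188) m/s.
Velocity relative to ground = (0.919, 0.919) + (-0.529, 1.188) = (0.390, 2.107) m/s.
Bearing = atan2(0.39, 2.11) = 10.50° clockwise from north.

010.5°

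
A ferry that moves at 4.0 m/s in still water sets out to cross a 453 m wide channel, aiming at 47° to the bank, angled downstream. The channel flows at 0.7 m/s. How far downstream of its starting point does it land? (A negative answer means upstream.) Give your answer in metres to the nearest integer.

531 m

Perpendicular speed = 2.925 m/s; crossing time = 453 / 2.925 = 154.850 s.
Net downstream speed = 3.428 m/s.
Drift = 3.428 × 154.850 = 530.824 m (downstream).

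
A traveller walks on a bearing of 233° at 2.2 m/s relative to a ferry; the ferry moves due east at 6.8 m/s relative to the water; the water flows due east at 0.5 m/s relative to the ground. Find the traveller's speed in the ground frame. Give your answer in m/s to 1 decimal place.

5.7 m/s

In east/north components (m/s): traveller relative to ferry = (-1.757, -1.324); ferry relative to water = (6.800, 0.000); water relative to ground = (0.500, 0.000).
Sum = (5.543, -1.324) m/s.
Speed = |(5.543, -1.324)| = 5.699 m/s.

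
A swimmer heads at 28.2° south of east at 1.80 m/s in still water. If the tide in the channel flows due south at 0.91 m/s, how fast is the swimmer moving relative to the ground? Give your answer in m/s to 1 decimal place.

2.4 m/s

Taking east as x and north as y: velocity relative to the water = (1.586, -0.851) m/s; the water relative to ground = (0.000, -0.910) m/s.
Velocity relative to ground = (1.586, -0.851) + (0.000, -0.910) = (1.586, -1.761) m/s.
Speed = |(1.586, -1.761)| = 2.370 m/s.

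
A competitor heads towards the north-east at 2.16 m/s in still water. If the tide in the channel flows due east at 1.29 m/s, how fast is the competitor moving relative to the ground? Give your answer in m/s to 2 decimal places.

Taking east as x and north as y: velocity relative to the water = (1.527, 1.527) m/s; the water relative to ground = (1.290, 0.000) m/s.
Velocity relative to ground = (1.527, 1.527) + (1.290, 0.000) = (2.817, 1.527) m/s.
Speed = |(2.817, 1.527)| = 3.205 m/s.

3.20 m/s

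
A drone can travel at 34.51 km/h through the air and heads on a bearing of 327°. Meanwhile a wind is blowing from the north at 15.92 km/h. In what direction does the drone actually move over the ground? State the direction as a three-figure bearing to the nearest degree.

Taking east as x and north as y: velocity relative to the air = (-18.795, 28.943) km/h; the air relative to ground = (0.000, -15.920) km/h.
Velocity relative to ground = (-18.795, 28.943) + (0.000, -15.920) = (-18.795, 13.023) km/h.
Bearing = atan2(-18.80, 13.02) = 304.72° clockwise from north.

305°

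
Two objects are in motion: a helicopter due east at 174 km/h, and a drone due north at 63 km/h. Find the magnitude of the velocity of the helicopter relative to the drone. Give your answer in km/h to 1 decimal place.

Taking east as x and north as y: helicopter velocity = (174.000, 0.000) km/h; drone velocity = (0.000, 63.000) km/h.
Velocity of helicopter relative to drone = (174.000, 0.000) − (0.000, 63.000) = (174.000, -63.000) km/h.
Magnitude = |(174.000, -63.000)| = 185.054 km/h.

185.1 km/h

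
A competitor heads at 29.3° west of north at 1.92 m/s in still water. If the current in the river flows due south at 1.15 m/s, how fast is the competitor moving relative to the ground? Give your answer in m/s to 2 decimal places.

Taking east as x and north as y: velocity relative to the water = (-0.940, 1.674) m/s; the water relative to ground = (0.000, -1.150) m/s.
Velocity relative to ground = (-0.940, 1.674) + (0.000, -1.150) = (-0.940, 0.524) m/s.
Speed = |(-0.940, 0.524)| = 1.076 m/s.

1.08 m/s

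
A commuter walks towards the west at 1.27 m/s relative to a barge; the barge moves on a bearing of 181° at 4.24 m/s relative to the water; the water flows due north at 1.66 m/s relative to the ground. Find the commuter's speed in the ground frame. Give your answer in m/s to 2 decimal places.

In east/north components (m/s): commuter relative to barge = (-1.270, 0.000); barge relative to water = (-0.074, -4.239); water relative to ground = (0.000, 1.660).
Sum = (-1.344, -2.579) m/s.
Speed = |(-1.344, -2.579)| = 2.909 m/s.

2.91 m/s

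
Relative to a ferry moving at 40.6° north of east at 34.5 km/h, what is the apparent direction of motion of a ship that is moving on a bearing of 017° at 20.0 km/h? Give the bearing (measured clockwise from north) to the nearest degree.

261°

Taking east as x and north as y: ship velocity = (5.847, 19.126) km/h; ferry velocity = (26.195, 22.452) km/h.
Velocity of ship relative to ferry = (5.847, 19.126) − (26.195, 22.452) = (-20.347, -3.326) km/h.
Bearing = atan2(-20.35, -3.33) = 260.72° clockwise from north.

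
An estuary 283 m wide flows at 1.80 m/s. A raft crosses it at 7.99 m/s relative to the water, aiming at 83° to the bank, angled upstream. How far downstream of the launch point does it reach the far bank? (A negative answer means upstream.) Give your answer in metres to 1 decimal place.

Perpendicular speed = 7.930 m/s; crossing time = 283 / 7.930 = 35.685 s.
Net downstream speed = 0.826 m/s.
Drift = 0.826 × 35.685 = 29.485 m (downstream).

29.5 m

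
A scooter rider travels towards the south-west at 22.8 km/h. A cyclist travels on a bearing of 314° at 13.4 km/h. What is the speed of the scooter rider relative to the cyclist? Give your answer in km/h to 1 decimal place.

26.2 km/h

Taking east as x and north as y: scooter rider velocity = (-16.122, -16.122) km/h; cyclist velocity = (-9.639, 9.308) km/h.
Velocity of scooter rider relative to cyclist = (-16.122, -16.122) − (-9.639, 9.308) = (-6.483, -25.430) km/h.
Magnitude = |(-6.483, -25.430)| = 26.244 km/h.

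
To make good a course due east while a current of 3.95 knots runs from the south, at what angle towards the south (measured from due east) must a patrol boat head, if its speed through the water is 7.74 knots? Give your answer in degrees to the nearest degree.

31°

The current pushes perpendicular to the desired track; the heading must have a component into the current equal to 3.95 knots: 7.74 sin θ = 3.95.
sin θ = 0.5103, so θ = 30.686°.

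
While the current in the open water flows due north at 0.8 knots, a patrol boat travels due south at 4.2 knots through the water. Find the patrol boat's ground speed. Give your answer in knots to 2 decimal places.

Taking east as x and north as y: velocity relative to the water = (0.000, -4.200) knots; the water relative to ground = (0.000, 0.800) knots.
Velocity relative to ground = (0.000, -4.200) + (0.000, 0.800) = (0.000, -3.400) knots.
Speed = |(0.000, -3.400)| = 3.400 knots.

3.40 knots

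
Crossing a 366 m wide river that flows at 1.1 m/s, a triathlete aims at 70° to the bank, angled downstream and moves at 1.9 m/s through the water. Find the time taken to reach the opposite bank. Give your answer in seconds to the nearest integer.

The component of the triathlete's velocity perpendicular to the bank is 1.9 × sin 70° = 1.785 m/s.
The current is parallel to the bank, so it does not affect the crossing time.
Time = 366 / 1.785 = 204.994 s.

205 s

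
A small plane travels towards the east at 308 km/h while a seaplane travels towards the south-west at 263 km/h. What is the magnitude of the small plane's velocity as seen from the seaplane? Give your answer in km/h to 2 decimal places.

527.82 km/h

Taking east as x and north as y: small plane velocity = (308.000, 0.000) km/h; seaplane velocity = (-185.969, -185.969) km/h.
Velocity of small plane relative to seaplane = (308.000, 0.000) − (-185.969, -185.969) = (493.969, 185.969) km/h.
Magnitude = |(493.969, 185.969)| = 527.816 km/h.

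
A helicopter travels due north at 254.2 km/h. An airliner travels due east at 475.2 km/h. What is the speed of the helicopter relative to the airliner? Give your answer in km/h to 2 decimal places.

538.92 km/h

Taking east as x and north as y: helicopter velocity = (0.000, 254.200) km/h; airliner velocity = (475.200, 0.000) km/h.
Velocity of helicopter relative to airliner = (0.000, 254.200) − (475.200, 0.000) = (-475.200, 254.200) km/h.
Magnitude = |(-475.200, 254.200)| = 538.918 km/h.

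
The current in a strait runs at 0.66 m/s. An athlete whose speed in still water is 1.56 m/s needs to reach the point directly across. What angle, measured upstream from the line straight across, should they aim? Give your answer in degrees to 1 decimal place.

To cancel the current, the upstream component of the athlete's velocity must equal the flow: 1.56 sin θ = 0.66.
sin θ = 0.66 / 1.56 = 0.4231.
θ = arcsin(0.4231) = 25.029°.

25.0°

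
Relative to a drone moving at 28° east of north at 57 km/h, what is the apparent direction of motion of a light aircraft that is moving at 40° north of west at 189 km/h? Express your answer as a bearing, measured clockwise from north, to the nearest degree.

Taking east as x and north as y: light aircraft velocity = (-144.782, 121.487) km/h; drone velocity = (26.760, 50.328) km/h.
Velocity of light aircraft relative to drone = (-144.782, 121.487) − (26.760, 50.328) = (-171.542, 71.159) km/h.
Bearing = atan2(-171.54, 71.16) = 292.53° clockwise from north.

293°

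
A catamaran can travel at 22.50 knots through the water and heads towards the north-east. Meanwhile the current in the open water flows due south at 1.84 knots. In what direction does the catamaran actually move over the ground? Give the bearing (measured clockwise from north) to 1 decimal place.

048.5°

Taking east as x and north as y: velocity relative to the water = (15.910, 15.910) knots; the water relative to ground = (0.000, -1.840) knots.
Velocity relative to ground = (15.910, 15.910) + (0.000, -1.840) = (15.910, 14.070) knots.
Bearing = atan2(15.91, 14.07) = 48.51° clockwise from north.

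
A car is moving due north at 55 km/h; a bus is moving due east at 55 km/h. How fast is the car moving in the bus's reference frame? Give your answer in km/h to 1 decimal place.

77.8 km/h

Taking east as x and north as y: car velocity = (0.000, 55.000) km/h; bus velocity = (55.000, 0.000) km/h.
Velocity of car relative to bus = (0.000, 55.000) − (55.000, 0.000) = (-55.000, 55.000) km/h.
Magnitude = |(-55.000, 55.000)| = 77.782 km/h.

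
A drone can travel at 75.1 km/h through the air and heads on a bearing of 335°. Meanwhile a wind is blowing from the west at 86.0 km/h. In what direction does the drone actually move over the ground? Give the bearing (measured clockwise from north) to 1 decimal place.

Taking east as x and north as y: velocity relative to the air = (-31.739, 68.064) km/h; the air relative to ground = (86.000, 0.000) km/h.
Velocity relative to ground = (-31.739, 68.064) + (86.000, 0.000) = (54.261, 68.064) km/h.
Bearing = atan2(54.26, 68.06) = 38.56° clockwise from north.

038.6°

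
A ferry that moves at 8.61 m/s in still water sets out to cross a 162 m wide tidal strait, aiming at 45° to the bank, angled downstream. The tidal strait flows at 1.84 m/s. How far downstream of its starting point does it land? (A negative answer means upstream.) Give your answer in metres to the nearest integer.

211 m

Perpendicular speed = 6.088 m/s; crossing time = 162 / 6.088 = 26.609 s.
Net downstream speed = 7.928 m/s.
Drift = 7.928 × 26.609 = 210.960 m (downstream).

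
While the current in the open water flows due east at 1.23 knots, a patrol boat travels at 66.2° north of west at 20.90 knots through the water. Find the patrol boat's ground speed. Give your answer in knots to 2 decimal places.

20.43 knots

Taking east as x and north as y: velocity relative to the water = (-8.434, 19.123) knots; the water relative to ground = (1.230, 0.000) knots.
Velocity relative to ground = (-8.434, 19.123) + (1.230, 0.000) = (-7.204, 19.123) knots.
Speed = |(-7.204, 19.123)| = 20.435 knots.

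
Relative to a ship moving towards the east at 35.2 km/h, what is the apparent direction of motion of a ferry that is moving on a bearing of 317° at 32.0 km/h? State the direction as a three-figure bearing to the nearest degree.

Taking east as x and north as y: ferry velocity = (-21.824, 23.403) km/h; ship velocity = (35.200, 0.000) km/h.
Velocity of ferry relative to ship = (-21.824, 23.403) − (35.200, 0.000) = (-57.024, 23.403) km/h.
Bearing = atan2(-57.02, 23.40) = 292.31° clockwise from north.

292°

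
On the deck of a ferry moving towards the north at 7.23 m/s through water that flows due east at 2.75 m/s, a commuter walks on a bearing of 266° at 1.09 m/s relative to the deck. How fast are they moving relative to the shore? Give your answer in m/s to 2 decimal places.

7.34 m/s

In east/north components (m/s): commuter relative to ferry = (-1.087, -0.076); ferry relative to water = (0.000, 7.230); water relative to ground = (2.750, 0.000).
Sum = (1.663, 7.154) m/s.
Speed = |(1.663, 7.154)| = 7.345 m/s.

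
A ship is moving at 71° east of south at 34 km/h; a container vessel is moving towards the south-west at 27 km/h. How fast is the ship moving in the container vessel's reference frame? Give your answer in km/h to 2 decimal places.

51.86 km/h

Taking east as x and north as y: ship velocity = (32.148, -11.069) km/h; container vessel velocity = (-19.092, -19.092) km/h.
Velocity of ship relative to container vessel = (32.148, -11.069) − (-19.092, -19.092) = (51.240, 8.023) km/h.
Magnitude = |(51.240, 8.023)| = 51.864 km/h.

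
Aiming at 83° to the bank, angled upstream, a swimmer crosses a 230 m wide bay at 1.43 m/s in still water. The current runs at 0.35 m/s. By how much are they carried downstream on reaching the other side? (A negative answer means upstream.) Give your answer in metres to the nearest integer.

28 m

Perpendicular speed = 1.419 m/s; crossing time = 230 / 1.419 = 162.047 s.
Net downstream speed = 0.176 m/s.
Drift = 0.176 × 162.047 = 28.476 m (downstream).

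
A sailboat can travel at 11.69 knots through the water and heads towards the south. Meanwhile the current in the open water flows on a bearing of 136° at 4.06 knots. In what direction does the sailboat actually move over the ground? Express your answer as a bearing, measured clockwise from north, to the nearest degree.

169°

Taking east as x and north as y: velocity relative to the water = (0.000, -11.690) knots; the water relative to ground = (2.820, -2.921) knots.
Velocity relative to ground = (0.000, -11.690) + (2.820, -2.921) = (2.820, -14.611) knots.
Bearing = atan2(2.82, -14.61) = 169.07° clockwise from north.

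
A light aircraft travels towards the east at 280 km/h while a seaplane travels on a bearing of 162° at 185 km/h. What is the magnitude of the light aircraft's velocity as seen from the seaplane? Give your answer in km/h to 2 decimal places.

Taking east as x and north as y: light aircraft velocity = (280.000, 0.000) km/h; seaplane velocity = (57.168, -175.945) km/h.
Velocity of light aircraft relative to seaplane = (280.000, 0.000) − (57.168, -175.945) = (222.832, 175.945) km/h.
Magnitude = |(222.832, 175.945)| = 283.920 km/h.

283.92 km/h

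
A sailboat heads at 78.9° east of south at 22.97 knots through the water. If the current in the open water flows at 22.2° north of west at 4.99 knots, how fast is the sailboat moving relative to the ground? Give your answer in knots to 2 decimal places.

Taking east as x and north as y: velocity relative to the water = (22.540, -4.422) knots; the water relative to ground = (-4.620, 1.885) knots.
Velocity relative to ground = (22.540, -4.422) + (-4.620, 1.885) = (17.920, -2.537) knots.
Speed = |(17.920, -2.537)| = 18.099 knots.

18.10 knots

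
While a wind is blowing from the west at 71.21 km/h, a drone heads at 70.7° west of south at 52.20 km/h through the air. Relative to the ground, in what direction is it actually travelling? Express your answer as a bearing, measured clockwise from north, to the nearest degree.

128°

Taking east as x and north as y: velocity relative to the air = (-49.266, -17.253) km/h; the air relative to ground = (71.210, 0.000) km/h.
Velocity relative to ground = (-49.266, -17.253) + (71.210, 0.000) = (21.944, -17.253) km/h.
Bearing = atan2(21.94, -17.25) = 128.18° clockwise from north.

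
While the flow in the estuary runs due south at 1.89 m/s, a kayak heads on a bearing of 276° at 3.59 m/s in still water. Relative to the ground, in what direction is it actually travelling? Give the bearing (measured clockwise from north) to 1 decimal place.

247.0°

Taking east as x and north as y: velocity relative to the water = (-3.570, 0.375) m/s; the water relative to ground = (0.000, -1.890) m/s.
Velocity relative to ground = (-3.570, 0.375) + (0.000, -1.890) = (-3.570, -1.515) m/s.
Bearing = atan2(-3.57, -1.51) = 247.01° clockwise from north.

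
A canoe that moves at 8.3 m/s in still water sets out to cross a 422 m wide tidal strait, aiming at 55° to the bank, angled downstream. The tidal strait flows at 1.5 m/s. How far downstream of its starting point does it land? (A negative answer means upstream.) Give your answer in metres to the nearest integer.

Perpendicular speed = 6.799 m/s; crossing time = 422 / 6.799 = 62.068 s.
Net downstream speed = 6.261 m/s.
Drift = 6.261 × 62.068 = 388.590 m (downstream).

389 m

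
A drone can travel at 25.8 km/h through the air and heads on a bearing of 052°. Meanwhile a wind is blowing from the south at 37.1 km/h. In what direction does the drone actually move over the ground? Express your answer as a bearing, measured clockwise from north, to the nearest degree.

Taking east as x and north as y: velocity relative to the air = (20.331, 15.884) km/h; the air relative to ground = (0.000, 37.100) km/h.
Velocity relative to ground = (20.331, 15.884) + (0.000, 37.100) = (20.331, 52.984) km/h.
Bearing = atan2(20.33, 52.98) = 20.99° clockwise from north.

021°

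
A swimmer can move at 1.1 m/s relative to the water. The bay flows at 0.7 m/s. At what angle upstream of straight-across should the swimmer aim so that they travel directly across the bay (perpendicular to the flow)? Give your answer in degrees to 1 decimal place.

39.5°

To cancel the current, the upstream component of the swimmer's velocity must equal the flow: 1.1 sin θ = 0.7.
sin θ = 0.7 / 1.1 = 0.6364.
θ = arcsin(0.6364) = 39.521°.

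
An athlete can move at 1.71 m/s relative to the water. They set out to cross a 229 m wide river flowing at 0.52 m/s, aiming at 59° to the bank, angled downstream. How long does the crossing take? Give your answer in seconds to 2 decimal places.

The component of the athlete's velocity perpendicular to the bank is 1.71 × sin 59° = 1.466 m/s.
Only the cross-stream component determines the crossing time; the current contributes nothing perpendicular to the bank.
Time = 229 / 1.466 = 156.233 s.

156.23 s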